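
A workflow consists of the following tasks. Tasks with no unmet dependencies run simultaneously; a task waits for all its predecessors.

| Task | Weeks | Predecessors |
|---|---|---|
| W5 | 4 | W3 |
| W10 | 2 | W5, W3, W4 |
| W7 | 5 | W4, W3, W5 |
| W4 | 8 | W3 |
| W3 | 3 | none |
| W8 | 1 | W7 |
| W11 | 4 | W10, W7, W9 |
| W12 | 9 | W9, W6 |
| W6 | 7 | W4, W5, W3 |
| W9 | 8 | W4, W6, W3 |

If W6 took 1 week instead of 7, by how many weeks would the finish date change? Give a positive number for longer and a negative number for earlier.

-6

The binding path is W3→W4→W6→W9→W12 = 3+8+7+8+9 = 35; finish at 35 weeks.
W6 is on the critical path; changing it to 1 makes that path 29 weeks.
The critical path is still W3→W4→W6→W9→W12; finish is now 29 weeks.
Change in finish: 29 − 35 = -6 weeks.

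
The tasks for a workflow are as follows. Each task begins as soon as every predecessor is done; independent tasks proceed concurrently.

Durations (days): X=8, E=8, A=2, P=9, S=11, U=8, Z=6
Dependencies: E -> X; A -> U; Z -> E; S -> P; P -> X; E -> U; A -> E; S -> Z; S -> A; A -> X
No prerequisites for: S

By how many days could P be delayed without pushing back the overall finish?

Critical path: S→Z→E→X = 11+6+8+8 = 33, so the finish is 33 days.
Longest path through P: 28 days (earliest finish 20, latest finish 25).
So P can slip 25 − 20 = 5 days.

5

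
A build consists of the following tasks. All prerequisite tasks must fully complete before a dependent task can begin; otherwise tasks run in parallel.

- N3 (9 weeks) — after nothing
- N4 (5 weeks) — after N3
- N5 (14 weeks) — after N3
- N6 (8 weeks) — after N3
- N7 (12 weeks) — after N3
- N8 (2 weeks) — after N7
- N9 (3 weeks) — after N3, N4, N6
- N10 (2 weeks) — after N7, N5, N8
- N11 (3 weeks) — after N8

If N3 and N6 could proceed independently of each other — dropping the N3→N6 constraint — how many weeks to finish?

With the dependency in place, N3→N7→N8→N11 = 9+12+2+3 = 26 sets the finish at 26 weeks.
Without N3→N6, N6's earliest start moves from 9 to 0.
After: N3→N7→N8→N11 = 9+12+2+3 = 26 → 26 weeks.

26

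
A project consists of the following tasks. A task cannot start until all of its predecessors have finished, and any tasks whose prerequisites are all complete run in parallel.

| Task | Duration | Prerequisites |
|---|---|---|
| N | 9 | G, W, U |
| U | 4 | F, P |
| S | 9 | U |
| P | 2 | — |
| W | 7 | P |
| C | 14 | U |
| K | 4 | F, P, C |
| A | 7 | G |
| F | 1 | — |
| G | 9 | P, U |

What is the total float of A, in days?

Critical path: P→U→C→K = 2+4+14+4 = 24, so the finish is 24 days.
The longest chain containing A totals 22 days.
So A can slip 24 − 22 = 2 days.

2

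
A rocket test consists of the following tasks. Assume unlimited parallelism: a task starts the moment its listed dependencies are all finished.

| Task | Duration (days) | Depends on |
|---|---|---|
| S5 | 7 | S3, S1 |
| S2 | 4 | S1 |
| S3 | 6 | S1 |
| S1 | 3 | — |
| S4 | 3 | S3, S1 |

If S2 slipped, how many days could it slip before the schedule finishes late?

Critical path: S1→S3→S5 = 3+6+7 = 16, so the finish is 16 days.
Longest path through S2: 7 days (earliest finish 7, latest finish 16).
Float = 16 − 7 = 9.

9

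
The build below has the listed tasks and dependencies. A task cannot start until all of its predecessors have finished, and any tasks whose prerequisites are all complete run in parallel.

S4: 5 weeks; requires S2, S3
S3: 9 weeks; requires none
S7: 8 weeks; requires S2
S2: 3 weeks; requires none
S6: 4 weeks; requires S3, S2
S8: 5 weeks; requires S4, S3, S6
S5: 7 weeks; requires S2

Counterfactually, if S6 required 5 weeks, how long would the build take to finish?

The binding path is S3→S4→S8 = 9+5+5 = 19; finish at 19 weeks.
The longest path through S6 is only 18 weeks, so S6 has float 1.
The critical path is still S3→S4→S8; finish is now 19 weeks.

19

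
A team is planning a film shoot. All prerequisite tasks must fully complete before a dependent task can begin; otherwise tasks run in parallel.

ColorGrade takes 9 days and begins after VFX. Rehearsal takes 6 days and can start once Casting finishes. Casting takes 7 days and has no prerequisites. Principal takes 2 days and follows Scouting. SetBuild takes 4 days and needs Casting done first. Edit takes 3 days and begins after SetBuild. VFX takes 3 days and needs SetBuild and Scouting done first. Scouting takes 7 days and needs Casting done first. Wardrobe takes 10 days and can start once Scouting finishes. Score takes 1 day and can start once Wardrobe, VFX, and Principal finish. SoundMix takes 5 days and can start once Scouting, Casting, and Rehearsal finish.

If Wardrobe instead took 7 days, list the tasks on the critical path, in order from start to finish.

Casting, Scouting, VFX, ColorGrade

The binding path is Casting→Scouting→VFX→ColorGrade = 7+7+3+9 = 26; finish at 26 days.
The longest path through Wardrobe is only 25 days, so Wardrobe has float 1.
That remains the longest chain; total 26 days.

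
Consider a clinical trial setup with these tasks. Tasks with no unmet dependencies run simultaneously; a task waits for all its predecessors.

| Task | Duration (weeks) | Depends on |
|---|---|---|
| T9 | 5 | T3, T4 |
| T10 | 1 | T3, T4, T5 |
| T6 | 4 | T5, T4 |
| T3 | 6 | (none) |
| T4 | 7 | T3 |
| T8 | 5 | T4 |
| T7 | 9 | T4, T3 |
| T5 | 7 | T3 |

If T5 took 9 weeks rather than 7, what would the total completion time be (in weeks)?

Critical path before the change: T3→T4→T7 = 6+7+9 = 22 giving 22 weeks.
T5 is off the critical path — its longest chain is 17 weeks, giving 5 of slack.
The critical path is still T3→T4→T7; finish is now 22 weeks.

22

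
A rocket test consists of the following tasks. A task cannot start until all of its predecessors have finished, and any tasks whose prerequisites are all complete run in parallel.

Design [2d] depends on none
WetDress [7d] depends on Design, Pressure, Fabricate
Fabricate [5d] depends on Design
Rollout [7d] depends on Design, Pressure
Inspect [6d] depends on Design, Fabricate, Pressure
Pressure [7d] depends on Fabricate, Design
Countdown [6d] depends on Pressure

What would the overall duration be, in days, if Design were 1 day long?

Actual critical path: Design→Fabricate→Pressure→WetDress = 2+5+7+7 = 21 ⇒ 21 days.
Design is on the critical path; changing it to 1 makes that path 20 days.
The critical path is still Design→Fabricate→Pressure→WetDress; finish is now 20 days.

20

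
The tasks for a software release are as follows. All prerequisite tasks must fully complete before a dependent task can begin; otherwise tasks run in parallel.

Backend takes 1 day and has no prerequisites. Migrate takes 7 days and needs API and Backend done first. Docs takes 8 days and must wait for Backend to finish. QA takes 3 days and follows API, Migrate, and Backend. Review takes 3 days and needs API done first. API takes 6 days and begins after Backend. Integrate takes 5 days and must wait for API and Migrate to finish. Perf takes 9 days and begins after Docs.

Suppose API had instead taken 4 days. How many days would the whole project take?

18

Baseline: Backend→API→Migrate→Integrate = 1+6+7+5 = 19 → 19 days.
API lies on that path, so at 4 days the path becomes 17 days.
Now Backend→Docs→Perf = 1+8+9 = 18 is longest, so the finish becomes 18 days.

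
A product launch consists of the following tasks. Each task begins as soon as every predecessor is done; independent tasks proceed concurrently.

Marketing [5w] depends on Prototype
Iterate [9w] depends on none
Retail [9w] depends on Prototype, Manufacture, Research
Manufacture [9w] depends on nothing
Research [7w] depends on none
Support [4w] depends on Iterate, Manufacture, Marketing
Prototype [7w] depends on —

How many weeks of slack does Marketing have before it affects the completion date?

Critical path: Manufacture→Retail = 9+9 = 18, so the finish is 18 weeks.
The longest chain containing Marketing totals 16 weeks.
So Marketing can slip 14 − 12 = 2 weeks.

2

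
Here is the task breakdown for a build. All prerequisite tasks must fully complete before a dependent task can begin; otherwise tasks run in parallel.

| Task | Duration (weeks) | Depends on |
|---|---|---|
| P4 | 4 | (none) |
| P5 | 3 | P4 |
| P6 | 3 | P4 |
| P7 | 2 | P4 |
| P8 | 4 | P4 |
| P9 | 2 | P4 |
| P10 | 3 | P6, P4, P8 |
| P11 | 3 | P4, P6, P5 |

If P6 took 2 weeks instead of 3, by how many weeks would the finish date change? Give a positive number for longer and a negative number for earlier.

0

The binding path is P4→P8→P10 = 4+4+3 = 11; finish at 11 weeks.
The longest path through P6 is only 10 weeks, so P6 has float 1.
No other chain overtakes it, so the finish is 11 weeks.
Change in finish: 11 − 11 = +0 weeks.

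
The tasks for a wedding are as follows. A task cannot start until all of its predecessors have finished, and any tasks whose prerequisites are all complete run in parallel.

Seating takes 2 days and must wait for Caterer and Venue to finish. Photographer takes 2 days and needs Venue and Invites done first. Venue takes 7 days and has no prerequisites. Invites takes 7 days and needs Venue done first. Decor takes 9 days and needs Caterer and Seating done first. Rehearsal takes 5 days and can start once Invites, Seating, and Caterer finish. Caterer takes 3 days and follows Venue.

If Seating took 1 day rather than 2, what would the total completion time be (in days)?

The binding path is Venue→Caterer→Seating→Decor = 7+3+2+9 = 21; finish at 21 days.
Seating lies on that path, so at 1 day the path becomes 20 days.
That remains the longest chain; total 20 days.

20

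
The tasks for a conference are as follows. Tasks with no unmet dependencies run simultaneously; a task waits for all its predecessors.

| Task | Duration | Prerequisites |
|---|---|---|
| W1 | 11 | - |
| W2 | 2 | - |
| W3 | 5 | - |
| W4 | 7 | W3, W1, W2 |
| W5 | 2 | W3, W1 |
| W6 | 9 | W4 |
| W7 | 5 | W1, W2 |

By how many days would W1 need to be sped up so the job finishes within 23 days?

Current finish: 27 days; target: 23.
W1 is on every critical path, so each day cut from W1 cuts the finish by one (this holds down to a finish of 21).
Need 27 − 23 = 4 days off W1 → W1 becomes 7 days, finish becomes 23.

4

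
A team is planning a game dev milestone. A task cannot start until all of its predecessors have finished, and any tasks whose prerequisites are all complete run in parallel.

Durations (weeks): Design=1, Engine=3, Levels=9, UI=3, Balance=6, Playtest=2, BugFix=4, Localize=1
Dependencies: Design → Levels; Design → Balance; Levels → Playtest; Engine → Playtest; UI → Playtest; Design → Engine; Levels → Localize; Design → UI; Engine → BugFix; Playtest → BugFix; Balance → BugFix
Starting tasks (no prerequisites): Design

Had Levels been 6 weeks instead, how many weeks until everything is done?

Baseline: Design→Levels→Playtest→BugFix = 1+9+2+4 = 16 → 16 weeks.
Since Levels is critical, the -3 change carries straight to that chain (now 13 weeks).
The critical path is still Design→Levels→Playtest→BugFix; finish is now 13 weeks.

13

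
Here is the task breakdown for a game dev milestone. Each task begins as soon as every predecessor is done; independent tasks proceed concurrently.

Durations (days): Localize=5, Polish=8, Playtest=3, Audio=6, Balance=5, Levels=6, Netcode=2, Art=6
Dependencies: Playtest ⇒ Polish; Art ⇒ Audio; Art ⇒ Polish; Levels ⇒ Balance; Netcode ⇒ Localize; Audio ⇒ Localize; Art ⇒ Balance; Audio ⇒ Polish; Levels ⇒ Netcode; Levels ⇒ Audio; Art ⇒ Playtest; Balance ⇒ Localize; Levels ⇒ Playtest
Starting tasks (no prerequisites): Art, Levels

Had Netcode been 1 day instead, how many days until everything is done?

20

Critical path before the change: Art→Audio→Polish = 6+6+8 = 20 giving 20 days.
The longest path through Netcode is only 13 days, so Netcode has float 7.
That remains the longest chain; total 20 days.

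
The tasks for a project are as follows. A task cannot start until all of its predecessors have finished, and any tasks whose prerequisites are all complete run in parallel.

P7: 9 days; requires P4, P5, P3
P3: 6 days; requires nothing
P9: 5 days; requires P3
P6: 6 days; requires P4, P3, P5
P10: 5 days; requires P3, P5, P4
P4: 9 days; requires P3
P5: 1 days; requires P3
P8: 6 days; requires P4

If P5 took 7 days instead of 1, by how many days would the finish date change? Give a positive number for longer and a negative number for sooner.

0

The binding path is P3→P4→P7 = 6+9+9 = 24; finish at 24 days.
The longest path through P5 is only 16 days, so P5 has float 8.
No other chain overtakes it, so the finish is 24 days.
Change in finish: 24 − 24 = +0 days.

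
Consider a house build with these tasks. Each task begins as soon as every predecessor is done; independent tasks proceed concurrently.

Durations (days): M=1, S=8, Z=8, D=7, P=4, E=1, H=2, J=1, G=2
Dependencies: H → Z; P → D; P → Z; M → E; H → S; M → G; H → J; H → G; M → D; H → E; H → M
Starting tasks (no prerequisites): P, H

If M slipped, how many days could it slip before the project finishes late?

Critical path: P→Z = 4+8 = 12, so the finish is 12 days.
M finishes as early as 3 and must finish by 5.
Slack of M = 4 − 2 = 2 days.

2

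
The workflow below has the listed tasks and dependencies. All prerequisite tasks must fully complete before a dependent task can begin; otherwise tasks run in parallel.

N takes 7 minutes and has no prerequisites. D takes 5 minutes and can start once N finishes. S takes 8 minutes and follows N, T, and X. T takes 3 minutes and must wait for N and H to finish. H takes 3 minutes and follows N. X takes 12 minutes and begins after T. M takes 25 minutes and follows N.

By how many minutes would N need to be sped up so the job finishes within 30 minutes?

3

Current finish: 33 minutes; target: 30.
N is on every critical path, so each minute cut from N cuts the finish by one (this holds down to a finish of 27).
Need 33 − 30 = 3 minutes off N → N becomes 4 minutes, finish becomes 30.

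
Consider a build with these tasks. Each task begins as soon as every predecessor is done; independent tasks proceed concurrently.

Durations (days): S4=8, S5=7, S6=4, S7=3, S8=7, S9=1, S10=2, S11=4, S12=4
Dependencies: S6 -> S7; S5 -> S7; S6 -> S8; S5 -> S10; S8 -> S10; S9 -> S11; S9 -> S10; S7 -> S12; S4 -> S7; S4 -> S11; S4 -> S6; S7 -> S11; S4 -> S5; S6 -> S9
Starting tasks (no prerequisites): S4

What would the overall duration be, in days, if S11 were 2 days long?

22

The binding path is S4→S5→S7→S11 = 8+7+3+4 = 22; finish at 22 days.
Since S11 is critical, the -2 change carries straight to that chain (now 20 days).
New critical path: S4→S5→S7→S12 = 8+7+3+4 = 22 ⇒ 22 days.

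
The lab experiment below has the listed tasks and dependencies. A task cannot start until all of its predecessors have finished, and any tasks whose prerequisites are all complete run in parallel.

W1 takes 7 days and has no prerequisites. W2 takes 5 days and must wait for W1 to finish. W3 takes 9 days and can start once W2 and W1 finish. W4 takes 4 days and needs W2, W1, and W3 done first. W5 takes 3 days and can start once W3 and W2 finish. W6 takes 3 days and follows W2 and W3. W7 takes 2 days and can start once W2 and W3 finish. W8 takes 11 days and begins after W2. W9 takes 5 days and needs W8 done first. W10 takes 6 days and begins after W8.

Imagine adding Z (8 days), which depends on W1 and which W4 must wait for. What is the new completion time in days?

29

Originally the project takes 29 days.
With Z inserted, W4 now waits for max(W2, W1, W3, Z).
New critical path: W1→W2→W8→W10 = 7+5+11+6 = 29 ⇒ 29 days.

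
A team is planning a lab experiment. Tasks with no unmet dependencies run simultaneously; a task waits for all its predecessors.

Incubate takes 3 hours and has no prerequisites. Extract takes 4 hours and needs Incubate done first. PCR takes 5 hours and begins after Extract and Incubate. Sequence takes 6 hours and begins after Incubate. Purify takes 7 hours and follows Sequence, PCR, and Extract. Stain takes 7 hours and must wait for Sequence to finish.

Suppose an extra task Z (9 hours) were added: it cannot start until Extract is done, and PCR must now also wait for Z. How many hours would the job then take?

28

Originally the job takes 19 hours.
With Z inserted, PCR now waits for max(Extract, Incubate, Z).
New critical path: Incubate→Extract→Z→PCR→Purify = 3+4+9+5+7 = 28 ⇒ 28 hours.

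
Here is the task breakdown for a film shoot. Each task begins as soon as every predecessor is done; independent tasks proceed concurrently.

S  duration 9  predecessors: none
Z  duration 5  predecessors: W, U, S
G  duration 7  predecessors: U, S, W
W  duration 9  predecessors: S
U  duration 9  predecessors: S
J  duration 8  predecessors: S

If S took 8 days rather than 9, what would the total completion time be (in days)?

24

Baseline: S→U→G = 9+9+7 = 25 → 25 days.
S is on the critical path; changing it to 8 makes that path 24 days.
The critical path is still S→U→G; finish is now 24 days.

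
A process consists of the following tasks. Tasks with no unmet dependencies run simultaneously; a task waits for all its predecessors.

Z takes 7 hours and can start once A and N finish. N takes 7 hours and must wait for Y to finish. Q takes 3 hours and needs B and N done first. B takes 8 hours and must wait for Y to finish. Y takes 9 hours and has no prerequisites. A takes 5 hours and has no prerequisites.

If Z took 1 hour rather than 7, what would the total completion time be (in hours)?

20

Actual critical path: Y→N→Z = 9+7+7 = 23 ⇒ 23 hours.
Since Z is critical, the -6 change carries straight to that chain (now 17 hours).
Now Y→B→Q = 9+8+3 = 20 is longest, so the finish becomes 20 hours.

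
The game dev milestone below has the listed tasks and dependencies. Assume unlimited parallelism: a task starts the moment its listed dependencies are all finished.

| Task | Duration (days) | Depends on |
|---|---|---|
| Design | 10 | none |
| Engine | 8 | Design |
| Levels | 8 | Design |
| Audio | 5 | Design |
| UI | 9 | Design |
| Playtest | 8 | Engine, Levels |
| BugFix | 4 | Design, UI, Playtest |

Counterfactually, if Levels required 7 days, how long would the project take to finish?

30

The binding path is Design→Levels→Playtest→BugFix = 10+8+8+4 = 30; finish at 30 days.
Levels lies on that path, so at 7 days the path becomes 29 days.
The binding chain switches to Design→Engine→Playtest→BugFix = 10+8+8+4 = 30; finish 30 days.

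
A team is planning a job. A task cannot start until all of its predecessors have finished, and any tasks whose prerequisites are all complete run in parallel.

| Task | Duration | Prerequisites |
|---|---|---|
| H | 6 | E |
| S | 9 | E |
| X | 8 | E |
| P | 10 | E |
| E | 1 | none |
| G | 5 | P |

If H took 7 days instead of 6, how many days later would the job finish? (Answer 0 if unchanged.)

0

Actual critical path: E→P→G = 1+10+5 = 16 ⇒ 16 days.
H has 9 days of float (longest path through it is 7).
That remains the longest chain; total 16 days.
Change in finish: 16 − 16 = +0 days.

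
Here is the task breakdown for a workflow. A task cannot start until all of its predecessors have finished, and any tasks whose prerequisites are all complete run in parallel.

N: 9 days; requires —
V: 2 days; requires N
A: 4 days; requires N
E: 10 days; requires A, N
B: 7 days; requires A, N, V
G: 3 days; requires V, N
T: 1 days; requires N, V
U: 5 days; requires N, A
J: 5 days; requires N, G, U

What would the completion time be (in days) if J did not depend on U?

23

With the dependency in place, N→A→E = 9+4+10 = 23 sets the finish at 23 days.
Without U→J, J's earliest start moves from 18 to 14.
After: N→A→E = 9+4+10 = 23 → 23 days.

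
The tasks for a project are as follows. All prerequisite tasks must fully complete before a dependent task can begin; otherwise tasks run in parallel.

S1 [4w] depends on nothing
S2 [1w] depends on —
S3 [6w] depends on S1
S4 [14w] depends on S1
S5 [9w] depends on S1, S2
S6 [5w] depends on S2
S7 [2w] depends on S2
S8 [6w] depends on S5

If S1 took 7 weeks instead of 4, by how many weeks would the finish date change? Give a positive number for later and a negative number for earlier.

As given, the longest chain is S1→S5→S8 = 4+9+6 = 19, so the finish is 19 weeks.
Since S1 is critical, the +3 change carries straight to that chain (now 22 weeks).
The critical path is still S1→S5→S8; finish is now 22 weeks.
Change in finish: 22 − 19 = +3 weeks.

3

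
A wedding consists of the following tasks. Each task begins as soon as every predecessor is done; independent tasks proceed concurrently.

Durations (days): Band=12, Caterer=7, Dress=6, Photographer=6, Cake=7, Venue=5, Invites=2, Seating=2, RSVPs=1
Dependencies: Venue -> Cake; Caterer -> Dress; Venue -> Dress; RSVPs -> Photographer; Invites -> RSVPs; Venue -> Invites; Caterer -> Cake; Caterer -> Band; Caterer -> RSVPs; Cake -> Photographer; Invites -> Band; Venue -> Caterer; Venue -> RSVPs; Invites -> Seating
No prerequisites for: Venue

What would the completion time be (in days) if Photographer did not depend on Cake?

24

Before: longest chain Venue→Caterer→Cake→Photographer = 5+7+7+6 = 25, finish 25.
Without Cake→Photographer, Photographer's earliest start moves from 19 to 13.
New critical path: Venue→Caterer→Band = 5+7+12 = 24 ⇒ 24 days.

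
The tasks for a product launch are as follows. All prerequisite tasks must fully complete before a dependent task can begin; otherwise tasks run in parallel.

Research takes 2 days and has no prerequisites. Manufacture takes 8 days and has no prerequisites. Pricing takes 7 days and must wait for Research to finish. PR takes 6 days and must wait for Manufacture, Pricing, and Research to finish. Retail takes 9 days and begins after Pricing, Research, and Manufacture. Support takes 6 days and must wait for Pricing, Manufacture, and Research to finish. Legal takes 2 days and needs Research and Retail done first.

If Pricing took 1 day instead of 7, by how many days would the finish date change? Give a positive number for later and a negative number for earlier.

As given, the longest chain is Research→Pricing→Retail→Legal = 2+7+9+2 = 20, so the finish is 20 days.
Pricing is on the critical path; changing it to 1 makes that path 14 days.
The binding chain switches to Manufacture→Retail→Legal = 8+9+2 = 19; finish 19 days.
Change in finish: 19 − 20 = -1 days.

-1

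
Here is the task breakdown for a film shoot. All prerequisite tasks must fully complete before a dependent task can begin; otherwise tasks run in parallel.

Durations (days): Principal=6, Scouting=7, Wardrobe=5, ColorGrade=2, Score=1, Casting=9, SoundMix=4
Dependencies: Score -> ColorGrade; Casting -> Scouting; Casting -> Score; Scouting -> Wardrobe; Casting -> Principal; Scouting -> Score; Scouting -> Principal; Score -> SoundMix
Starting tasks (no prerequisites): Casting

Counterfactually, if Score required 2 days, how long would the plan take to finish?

Critical path before the change: Casting→Scouting→Principal = 9+7+6 = 22 giving 22 days.
The longest path through Score is only 21 days, so Score has float 1.
The critical path is still Casting→Scouting→Principal; finish is now 22 days.

22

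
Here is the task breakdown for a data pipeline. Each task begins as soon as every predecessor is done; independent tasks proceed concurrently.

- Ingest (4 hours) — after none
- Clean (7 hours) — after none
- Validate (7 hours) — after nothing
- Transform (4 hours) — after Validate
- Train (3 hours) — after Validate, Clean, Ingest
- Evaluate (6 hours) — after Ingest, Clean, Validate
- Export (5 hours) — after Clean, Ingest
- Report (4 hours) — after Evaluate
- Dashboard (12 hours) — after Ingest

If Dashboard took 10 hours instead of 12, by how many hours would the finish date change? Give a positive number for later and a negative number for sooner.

The binding path is Clean→Evaluate→Report = 7+6+4 = 17; finish at 17 hours.
Dashboard is off the critical path — its longest chain is 16 hours, giving 1 of slack.
The critical path is still Clean→Evaluate→Report; finish is now 17 hours.
Change in finish: 17 − 17 = +0 hours.

0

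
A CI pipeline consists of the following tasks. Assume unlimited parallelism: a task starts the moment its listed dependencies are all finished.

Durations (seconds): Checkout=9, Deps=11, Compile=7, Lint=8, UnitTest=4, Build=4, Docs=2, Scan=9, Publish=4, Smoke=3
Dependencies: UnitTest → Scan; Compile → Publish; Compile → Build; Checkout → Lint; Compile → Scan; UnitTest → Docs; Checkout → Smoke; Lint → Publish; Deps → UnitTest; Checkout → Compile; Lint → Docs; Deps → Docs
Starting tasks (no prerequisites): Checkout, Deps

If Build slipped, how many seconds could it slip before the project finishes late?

5

Critical path: Checkout→Compile→Scan = 9+7+9 = 25, so the finish is 25 seconds.
The longest chain containing Build totals 20 seconds.
Float = 25 − 20 = 5.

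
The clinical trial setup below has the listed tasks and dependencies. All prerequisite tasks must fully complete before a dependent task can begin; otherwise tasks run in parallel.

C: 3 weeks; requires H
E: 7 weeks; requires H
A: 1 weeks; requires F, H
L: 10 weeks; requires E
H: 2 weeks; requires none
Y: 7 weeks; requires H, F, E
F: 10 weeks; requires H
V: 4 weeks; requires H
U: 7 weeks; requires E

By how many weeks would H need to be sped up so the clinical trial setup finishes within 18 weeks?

1

Current finish: 19 weeks; target: 18.
H is on every critical path, so each week cut from H cuts the finish by one (this holds down to a finish of 18).
Need 19 − 18 = 1 week off H → H becomes 1 week, finish becomes 18.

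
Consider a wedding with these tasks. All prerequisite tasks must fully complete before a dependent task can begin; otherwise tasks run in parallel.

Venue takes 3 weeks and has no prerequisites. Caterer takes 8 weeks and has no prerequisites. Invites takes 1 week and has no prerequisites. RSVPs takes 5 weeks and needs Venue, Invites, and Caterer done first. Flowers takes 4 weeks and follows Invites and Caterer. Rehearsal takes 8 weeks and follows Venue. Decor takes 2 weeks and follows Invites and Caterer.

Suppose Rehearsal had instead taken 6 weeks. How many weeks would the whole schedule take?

13

Actual critical path: Caterer→RSVPs = 8+5 = 13 ⇒ 13 weeks.
Rehearsal is off the critical path — its longest chain is 11 weeks, giving 2 of slack.
That remains the longest chain; total 13 weeks.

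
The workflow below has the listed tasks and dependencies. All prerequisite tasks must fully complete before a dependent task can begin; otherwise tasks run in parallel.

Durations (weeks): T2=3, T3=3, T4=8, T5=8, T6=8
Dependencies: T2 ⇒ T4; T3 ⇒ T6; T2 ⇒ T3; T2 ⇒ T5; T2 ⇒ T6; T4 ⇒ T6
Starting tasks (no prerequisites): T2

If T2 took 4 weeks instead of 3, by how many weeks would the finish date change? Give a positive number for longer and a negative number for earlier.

1

The binding path is T2→T4→T6 = 3+8+8 = 19; finish at 19 weeks.
T2 is on the critical path; changing it to 4 makes that path 20 weeks.
The critical path is still T2→T4→T6; finish is now 20 weeks.
Change in finish: 20 − 19 = +1 weeks.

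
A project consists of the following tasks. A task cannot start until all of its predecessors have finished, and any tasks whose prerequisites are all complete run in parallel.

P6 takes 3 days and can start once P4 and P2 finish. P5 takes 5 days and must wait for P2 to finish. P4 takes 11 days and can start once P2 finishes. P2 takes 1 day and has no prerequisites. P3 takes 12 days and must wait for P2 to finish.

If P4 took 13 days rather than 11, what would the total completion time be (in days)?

Critical path before the change: P2→P4→P6 = 1+11+3 = 15 giving 15 days.
P4 is on the critical path; changing it to 13 makes that path 17 days.
That remains the longest chain; total 17 days.

17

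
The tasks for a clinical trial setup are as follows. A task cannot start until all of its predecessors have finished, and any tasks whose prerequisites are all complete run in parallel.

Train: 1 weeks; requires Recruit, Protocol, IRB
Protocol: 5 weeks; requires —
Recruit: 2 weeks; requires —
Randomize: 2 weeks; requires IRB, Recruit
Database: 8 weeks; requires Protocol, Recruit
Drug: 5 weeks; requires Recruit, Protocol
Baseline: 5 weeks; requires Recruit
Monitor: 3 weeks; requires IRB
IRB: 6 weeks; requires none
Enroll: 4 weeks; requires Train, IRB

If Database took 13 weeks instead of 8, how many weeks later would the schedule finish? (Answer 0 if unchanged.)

5

Critical path before the change: Protocol→Database = 5+8 = 13 giving 13 weeks.
Since Database is critical, the +5 change carries straight to that chain (now 18 weeks).
The critical path is still Protocol→Database; finish is now 18 weeks.
Change in finish: 18 − 13 = +5 weeks.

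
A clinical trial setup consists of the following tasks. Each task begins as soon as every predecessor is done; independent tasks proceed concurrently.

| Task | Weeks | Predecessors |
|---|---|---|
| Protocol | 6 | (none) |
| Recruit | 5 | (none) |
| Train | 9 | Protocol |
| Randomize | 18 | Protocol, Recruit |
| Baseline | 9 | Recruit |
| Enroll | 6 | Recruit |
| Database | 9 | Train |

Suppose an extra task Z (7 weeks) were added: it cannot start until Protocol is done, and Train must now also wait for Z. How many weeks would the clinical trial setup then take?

Originally the clinical trial setup takes 24 weeks.
With Z inserted, Train now waits for max(Protocol, Z).
New critical path: Protocol→Z→Train→Database = 6+7+9+9 = 31 ⇒ 31 weeks.

31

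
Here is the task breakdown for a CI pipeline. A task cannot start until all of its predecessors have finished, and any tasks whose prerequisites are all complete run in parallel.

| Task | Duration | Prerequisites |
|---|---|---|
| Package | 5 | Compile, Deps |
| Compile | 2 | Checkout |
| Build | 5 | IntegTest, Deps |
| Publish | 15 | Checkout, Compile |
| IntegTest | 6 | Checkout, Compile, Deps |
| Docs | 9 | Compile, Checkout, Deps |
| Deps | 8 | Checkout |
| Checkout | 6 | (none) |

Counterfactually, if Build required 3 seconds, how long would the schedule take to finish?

23

The binding path is Checkout→Deps→IntegTest→Build = 6+8+6+5 = 25; finish at 25 seconds.
Build lies on that path, so at 3 seconds the path becomes 23 seconds.
That remains the longest chain; total 23 seconds.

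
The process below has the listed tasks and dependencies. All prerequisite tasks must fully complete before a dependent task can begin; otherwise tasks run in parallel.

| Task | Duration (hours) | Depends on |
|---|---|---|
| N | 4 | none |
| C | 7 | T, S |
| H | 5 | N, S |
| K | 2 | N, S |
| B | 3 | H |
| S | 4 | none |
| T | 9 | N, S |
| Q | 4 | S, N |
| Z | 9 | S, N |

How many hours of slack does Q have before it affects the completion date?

Critical path: S→T→C = 4+9+7 = 20, so the finish is 20 hours.
The longest chain containing Q totals 8 hours.
Slack of Q = 16 − 4 = 12 hours.

12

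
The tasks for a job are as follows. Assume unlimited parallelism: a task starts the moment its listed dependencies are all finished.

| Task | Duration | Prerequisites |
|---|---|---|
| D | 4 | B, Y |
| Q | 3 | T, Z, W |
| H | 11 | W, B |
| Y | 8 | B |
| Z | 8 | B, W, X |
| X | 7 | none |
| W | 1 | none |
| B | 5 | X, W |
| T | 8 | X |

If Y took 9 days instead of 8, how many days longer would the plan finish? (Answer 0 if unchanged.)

The binding path is X→B→Y→D = 7+5+8+4 = 24; finish at 24 days.
Y lies on that path, so at 9 days the path becomes 25 days.
No other chain overtakes it, so the finish is 25 days.
Change in finish: 25 − 24 = +1 days.

1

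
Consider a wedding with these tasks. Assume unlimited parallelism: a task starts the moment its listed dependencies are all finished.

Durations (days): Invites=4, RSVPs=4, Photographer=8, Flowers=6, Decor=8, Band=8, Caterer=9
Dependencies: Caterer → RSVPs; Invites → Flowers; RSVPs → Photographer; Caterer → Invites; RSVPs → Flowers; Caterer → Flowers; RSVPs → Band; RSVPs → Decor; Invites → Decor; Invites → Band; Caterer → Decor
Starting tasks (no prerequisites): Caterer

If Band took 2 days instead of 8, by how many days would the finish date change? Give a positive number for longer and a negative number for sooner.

As given, the longest chain is Caterer→Invites→Band = 9+4+8 = 21, so the finish is 21 days.
Since Band is critical, the -6 change carries straight to that chain (now 15 days).
Now Caterer→Invites→Decor = 9+4+8 = 21 is longest, so the finish becomes 21 days.
Change in finish: 21 − 21 = +0 days.

0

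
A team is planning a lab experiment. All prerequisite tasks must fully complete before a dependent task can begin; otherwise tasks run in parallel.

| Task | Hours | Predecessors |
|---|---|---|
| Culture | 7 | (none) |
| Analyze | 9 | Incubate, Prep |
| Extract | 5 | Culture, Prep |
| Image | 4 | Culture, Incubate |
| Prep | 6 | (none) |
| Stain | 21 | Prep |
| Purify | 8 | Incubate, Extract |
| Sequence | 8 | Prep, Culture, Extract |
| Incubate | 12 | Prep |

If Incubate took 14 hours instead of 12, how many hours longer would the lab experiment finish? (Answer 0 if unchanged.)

The binding path is Prep→Incubate→Analyze = 6+12+9 = 27; finish at 27 hours.
Since Incubate is critical, the +2 change carries straight to that chain (now 29 hours).
The critical path is still Prep→Incubate→Analyze; finish is now 29 hours.
Change in finish: 29 − 27 = +2 hours.

2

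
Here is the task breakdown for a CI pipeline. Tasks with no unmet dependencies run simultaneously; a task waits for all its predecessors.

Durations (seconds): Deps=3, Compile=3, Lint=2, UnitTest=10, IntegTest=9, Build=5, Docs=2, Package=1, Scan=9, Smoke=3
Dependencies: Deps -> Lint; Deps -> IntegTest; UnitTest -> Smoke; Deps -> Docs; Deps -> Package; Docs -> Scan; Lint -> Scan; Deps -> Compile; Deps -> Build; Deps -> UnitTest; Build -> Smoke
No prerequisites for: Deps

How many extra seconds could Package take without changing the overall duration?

12

Critical path: Deps→UnitTest→Smoke = 3+10+3 = 16, so the finish is 16 seconds.
Longest path through Package: 4 seconds (earliest finish 4, latest finish 16).
Float = 16 − 4 = 12.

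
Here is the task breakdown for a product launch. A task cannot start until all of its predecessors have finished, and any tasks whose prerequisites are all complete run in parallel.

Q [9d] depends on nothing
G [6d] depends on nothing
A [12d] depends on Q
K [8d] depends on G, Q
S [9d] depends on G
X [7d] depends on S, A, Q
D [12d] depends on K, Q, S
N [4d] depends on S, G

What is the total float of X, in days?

1

Critical path: Q→K→D = 9+8+12 = 29, so the finish is 29 days.
X finishes as early as 28 and must finish by 29.
Slack of X = 22 − 21 = 1 day.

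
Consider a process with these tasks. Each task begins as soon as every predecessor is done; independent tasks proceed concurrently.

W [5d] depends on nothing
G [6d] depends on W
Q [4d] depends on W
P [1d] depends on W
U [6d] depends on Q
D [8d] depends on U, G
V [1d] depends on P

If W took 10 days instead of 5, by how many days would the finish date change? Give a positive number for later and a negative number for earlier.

Critical path before the change: W→Q→U→D = 5+4+6+8 = 23 giving 23 days.
W is on the critical path; changing it to 10 makes that path 28 days.
No other chain overtakes it, so the finish is 28 days.
Change in finish: 28 − 23 = +5 days.

5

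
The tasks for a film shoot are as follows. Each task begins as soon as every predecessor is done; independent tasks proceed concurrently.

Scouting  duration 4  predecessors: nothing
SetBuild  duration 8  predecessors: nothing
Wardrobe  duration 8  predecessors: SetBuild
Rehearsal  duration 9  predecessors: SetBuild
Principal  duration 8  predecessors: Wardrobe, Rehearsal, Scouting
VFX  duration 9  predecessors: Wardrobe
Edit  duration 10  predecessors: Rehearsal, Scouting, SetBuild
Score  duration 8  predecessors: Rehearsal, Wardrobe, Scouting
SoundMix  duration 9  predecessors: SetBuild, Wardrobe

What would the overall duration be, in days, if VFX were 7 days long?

27

Critical path before the change: SetBuild→Rehearsal→Edit = 8+9+10 = 27 giving 27 days.
VFX is off the critical path — its longest chain is 25 days, giving 2 of slack.
The critical path is still SetBuild→Rehearsal→Edit; finish is now 27 days.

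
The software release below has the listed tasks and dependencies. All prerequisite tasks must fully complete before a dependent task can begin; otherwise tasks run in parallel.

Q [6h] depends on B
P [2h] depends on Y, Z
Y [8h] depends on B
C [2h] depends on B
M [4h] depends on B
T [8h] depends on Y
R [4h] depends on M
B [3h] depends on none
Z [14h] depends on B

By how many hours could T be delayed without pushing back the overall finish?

0

Critical path: B→Y→T = 3+8+8 = 19, so the finish is 19 hours.
T finishes as early as 19 and must finish by 19.
Float = 19 − 19 = 0.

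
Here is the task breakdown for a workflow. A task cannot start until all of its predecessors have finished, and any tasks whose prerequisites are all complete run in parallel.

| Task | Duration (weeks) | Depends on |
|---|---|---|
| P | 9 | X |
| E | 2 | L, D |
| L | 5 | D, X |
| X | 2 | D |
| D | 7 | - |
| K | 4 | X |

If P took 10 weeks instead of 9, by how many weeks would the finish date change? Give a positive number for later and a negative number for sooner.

1

As given, the longest chain is D→X→P = 7+2+9 = 18, so the finish is 18 weeks.
Since P is critical, the +1 change carries straight to that chain (now 19 weeks).
The critical path is still D→X→P; finish is now 19 weeks.
Change in finish: 19 − 18 = +1 weeks.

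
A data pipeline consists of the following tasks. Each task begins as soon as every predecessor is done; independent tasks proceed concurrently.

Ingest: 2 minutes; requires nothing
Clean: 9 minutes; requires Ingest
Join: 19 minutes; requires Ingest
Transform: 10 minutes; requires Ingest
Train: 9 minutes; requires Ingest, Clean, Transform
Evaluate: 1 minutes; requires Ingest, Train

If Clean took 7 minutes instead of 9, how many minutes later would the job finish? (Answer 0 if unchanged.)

0

The binding path is Ingest→Transform→Train→Evaluate = 2+10+9+1 = 22; finish at 22 minutes.
Clean has 1 minute of float (longest path through it is 21).
That remains the longest chain; total 22 minutes.
Change in finish: 22 − 22 = +0 minutes.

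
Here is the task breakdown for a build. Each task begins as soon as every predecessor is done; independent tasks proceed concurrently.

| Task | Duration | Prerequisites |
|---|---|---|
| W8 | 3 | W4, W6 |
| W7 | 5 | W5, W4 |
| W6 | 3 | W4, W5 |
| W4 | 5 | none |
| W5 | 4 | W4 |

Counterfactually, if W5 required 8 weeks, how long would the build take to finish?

Critical path before the change: W4→W5→W6→W8 = 5+4+3+3 = 15 giving 15 weeks.
Since W5 is critical, the +4 change carries straight to that chain (now 19 weeks).
That remains the longest chain; total 19 weeks.

19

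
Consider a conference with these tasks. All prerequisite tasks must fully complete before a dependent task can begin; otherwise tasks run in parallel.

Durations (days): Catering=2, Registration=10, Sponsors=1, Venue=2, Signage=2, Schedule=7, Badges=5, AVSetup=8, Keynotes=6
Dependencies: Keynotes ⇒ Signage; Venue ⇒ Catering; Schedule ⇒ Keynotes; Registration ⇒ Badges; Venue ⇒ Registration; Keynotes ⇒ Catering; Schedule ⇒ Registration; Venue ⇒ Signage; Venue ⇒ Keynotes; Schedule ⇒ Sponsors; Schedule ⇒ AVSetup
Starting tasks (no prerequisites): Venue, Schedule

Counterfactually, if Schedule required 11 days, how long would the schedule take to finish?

Actual critical path: Schedule→Registration→Badges = 7+10+5 = 22 ⇒ 22 days.
Since Schedule is critical, the +4 change carries straight to that chain (now 26 days).
The critical path is still Schedule→Registration→Badges; finish is now 26 days.

26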